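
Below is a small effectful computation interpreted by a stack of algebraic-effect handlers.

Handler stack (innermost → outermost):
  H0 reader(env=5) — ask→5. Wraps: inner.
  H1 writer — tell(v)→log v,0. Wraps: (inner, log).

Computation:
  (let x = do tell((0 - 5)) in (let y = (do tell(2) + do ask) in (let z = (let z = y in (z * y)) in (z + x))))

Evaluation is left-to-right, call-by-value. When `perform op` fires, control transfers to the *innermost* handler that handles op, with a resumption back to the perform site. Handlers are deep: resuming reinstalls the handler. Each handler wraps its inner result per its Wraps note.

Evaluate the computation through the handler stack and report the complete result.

Answer: (25, (-5, 2))

Working:
tell(-5) @ H1 ⇒ log+=-5
tell(2) @ H1 ⇒ log+=2
ask @ H0 ⇒ 5
H0 returns 25
H1 returns (25, (-5, 2))
= (25, (-5, 2))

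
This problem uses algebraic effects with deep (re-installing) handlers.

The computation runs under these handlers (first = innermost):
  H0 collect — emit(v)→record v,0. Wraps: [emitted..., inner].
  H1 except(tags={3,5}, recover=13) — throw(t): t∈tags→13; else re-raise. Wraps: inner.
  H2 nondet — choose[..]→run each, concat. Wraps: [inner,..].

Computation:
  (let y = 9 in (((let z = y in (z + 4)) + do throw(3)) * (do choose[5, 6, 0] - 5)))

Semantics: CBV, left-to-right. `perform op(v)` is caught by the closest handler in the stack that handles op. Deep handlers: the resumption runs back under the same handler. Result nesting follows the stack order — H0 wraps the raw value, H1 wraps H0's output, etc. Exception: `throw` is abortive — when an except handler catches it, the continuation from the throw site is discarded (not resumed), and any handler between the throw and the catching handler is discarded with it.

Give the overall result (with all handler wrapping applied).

Answer: [13]

Working:
throw(3) @ H1 caught ⇒ 13
H2 returns [13]
= [13]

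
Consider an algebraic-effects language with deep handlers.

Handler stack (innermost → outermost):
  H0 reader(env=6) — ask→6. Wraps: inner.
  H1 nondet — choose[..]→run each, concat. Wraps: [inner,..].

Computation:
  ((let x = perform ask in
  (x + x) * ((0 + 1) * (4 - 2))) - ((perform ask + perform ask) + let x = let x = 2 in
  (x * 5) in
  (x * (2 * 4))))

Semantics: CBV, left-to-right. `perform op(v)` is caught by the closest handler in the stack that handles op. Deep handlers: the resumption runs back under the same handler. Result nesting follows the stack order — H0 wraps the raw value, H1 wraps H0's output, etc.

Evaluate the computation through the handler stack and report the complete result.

Answer: [-68]

Working:
ask @ H0 ⇒ 6
ask @ H0 ⇒ 6
ask @ H0 ⇒ 6
H0 returns -68
H1 returns [-68]
= [-68]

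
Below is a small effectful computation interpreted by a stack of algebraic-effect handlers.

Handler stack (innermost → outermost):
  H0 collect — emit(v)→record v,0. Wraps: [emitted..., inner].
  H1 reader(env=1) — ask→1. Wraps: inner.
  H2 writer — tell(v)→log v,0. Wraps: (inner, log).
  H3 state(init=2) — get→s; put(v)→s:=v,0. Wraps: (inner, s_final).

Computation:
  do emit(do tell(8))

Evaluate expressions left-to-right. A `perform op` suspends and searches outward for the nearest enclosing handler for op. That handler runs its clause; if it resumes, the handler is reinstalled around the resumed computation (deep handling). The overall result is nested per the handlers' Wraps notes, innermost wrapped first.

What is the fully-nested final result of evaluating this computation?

Evaluation trace:
tell(8) @ H2 ⇒ log+=8
emit(0) @ H0 ⇒ out+=0
H0 returns [0, 0]
H1 returns [0, 0]
H2 returns ([0, 0], (8))
H3 returns (([0, 0], (8)), 2)
= (([0, 0], (8)), 2)

Answer: (([0, 0], (8)), 2)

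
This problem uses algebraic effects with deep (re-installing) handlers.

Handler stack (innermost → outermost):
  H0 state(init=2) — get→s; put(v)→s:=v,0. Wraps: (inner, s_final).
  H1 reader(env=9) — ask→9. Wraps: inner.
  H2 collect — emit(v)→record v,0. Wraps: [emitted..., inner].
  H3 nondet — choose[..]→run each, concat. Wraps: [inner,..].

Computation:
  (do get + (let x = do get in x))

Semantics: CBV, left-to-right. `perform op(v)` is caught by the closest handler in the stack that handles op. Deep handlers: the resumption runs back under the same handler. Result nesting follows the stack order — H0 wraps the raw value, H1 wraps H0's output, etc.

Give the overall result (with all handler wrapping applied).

Answer: [[(4, 2)]]

Step-by-step:
get @ H0 ⇒ 2
get @ H0 ⇒ 2
H0 returns (4, 2)
H1 returns (4, 2)
H2 returns [(4, 2)]
H3 returns [[(4, 2)]]
= [[(4, 2)]]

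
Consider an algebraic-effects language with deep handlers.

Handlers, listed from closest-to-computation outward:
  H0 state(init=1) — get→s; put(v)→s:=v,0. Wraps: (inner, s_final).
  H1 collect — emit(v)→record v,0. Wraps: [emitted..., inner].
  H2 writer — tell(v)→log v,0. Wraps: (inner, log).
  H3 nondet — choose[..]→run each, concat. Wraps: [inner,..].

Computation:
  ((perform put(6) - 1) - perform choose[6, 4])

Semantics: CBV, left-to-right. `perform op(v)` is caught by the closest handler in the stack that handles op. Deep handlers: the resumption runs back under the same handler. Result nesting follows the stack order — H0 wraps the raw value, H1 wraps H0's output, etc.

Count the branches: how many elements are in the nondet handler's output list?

Step-by-step:
put(6) @ H0 ⇒ s:=6
choose[6, 4] @ H3
  branch[0] choose=6:
    H0 returns (-7, 6)
    H1 returns [(-7, 6)]
    H2 returns ([(-7, 6)], ())
    H3 returns [([(-7, 6)], ())]
  branch[1] choose=4:
    H0 returns (-5, 6)
    H1 returns [(-5, 6)]
    H2 returns ([(-5, 6)], ())
    H3 returns [([(-5, 6)], ())]
= [([(-7, 6)], ()), ([(-5, 6)], ())]

Answer: 2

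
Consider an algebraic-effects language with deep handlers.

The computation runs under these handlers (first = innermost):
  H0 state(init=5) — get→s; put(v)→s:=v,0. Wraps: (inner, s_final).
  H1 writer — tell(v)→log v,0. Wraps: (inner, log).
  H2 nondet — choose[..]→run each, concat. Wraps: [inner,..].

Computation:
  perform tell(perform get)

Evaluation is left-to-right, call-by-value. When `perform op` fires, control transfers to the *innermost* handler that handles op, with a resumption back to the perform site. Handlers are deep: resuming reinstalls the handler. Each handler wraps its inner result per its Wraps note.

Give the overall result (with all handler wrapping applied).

Step-by-step:
get @ H0 ⇒ 5
tell(5) @ H1 ⇒ log+=5
H0 returns (0, 5)
H1 returns ((0, 5), (5))
H2 returns [((0, 5), (5))]
= [((0, 5), (5))]

Answer: [((0, 5), (5))]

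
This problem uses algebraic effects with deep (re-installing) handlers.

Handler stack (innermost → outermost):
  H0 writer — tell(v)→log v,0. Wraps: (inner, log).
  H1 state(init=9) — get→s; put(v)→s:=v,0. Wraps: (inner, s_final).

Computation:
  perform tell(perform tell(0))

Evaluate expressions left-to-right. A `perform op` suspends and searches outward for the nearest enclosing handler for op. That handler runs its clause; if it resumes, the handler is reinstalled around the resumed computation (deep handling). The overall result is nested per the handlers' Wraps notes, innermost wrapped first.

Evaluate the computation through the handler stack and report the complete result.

Answer: ((0, (0, 0)), 9)

Working:
tell(0) @ H0 ⇒ log+=0
tell(0) @ H0 ⇒ log+=0
H0 returns (0, (0, 0))
H1 returns ((0, (0, 0)), 9)
= ((0, (0, 0)), 9)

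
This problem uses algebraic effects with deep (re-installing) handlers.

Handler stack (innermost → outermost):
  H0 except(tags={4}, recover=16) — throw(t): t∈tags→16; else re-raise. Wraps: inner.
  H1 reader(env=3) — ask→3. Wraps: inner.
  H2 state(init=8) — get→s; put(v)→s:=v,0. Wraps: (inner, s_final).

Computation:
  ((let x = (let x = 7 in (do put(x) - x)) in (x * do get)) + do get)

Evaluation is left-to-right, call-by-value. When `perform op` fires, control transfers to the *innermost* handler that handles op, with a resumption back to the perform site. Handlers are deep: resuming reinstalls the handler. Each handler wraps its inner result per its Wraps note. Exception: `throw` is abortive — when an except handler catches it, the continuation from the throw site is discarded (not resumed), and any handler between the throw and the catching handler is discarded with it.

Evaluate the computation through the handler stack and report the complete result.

Evaluation trace:
put(7) @ H2 ⇒ s:=7
get @ H2 ⇒ 7
get @ H2 ⇒ 7
H0 returns -42
H1 returns -42
H2 returns (-42, 7)
= (-42, 7)

Answer: (-42, 7)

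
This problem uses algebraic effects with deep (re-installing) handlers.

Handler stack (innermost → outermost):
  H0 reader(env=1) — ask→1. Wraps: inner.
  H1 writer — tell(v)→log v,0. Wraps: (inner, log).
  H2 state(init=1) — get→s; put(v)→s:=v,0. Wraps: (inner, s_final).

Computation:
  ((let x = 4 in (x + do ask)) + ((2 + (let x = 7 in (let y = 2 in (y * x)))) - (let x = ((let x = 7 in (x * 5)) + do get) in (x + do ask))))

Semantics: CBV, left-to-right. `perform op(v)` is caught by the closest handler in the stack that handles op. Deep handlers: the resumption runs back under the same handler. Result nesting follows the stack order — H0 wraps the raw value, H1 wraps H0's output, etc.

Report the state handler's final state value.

Answer: 1

Step-by-step:
ask @ H0 ⇒ 1
get @ H2 ⇒ 1
ask @ H0 ⇒ 1
H0 returns -16
H1 returns (-16, ())
H2 returns ((-16, ()), 1)
= ((-16, ()), 1)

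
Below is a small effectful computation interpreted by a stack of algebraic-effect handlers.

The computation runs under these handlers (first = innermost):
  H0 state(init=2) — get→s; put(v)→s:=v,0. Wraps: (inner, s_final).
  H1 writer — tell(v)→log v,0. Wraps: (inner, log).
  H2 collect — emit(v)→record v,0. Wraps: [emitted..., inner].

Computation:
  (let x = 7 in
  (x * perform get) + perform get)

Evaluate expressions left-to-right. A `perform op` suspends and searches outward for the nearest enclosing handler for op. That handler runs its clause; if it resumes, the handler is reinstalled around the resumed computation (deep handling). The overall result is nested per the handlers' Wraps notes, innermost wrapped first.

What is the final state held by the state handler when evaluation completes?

Evaluation trace:
get @ H0 ⇒ 2
get @ H0 ⇒ 2
H0 returns (16, 2)
H1 returns ((16, 2), ())
H2 returns [((16, 2), ())]
= [((16, 2), ())]

Answer: 2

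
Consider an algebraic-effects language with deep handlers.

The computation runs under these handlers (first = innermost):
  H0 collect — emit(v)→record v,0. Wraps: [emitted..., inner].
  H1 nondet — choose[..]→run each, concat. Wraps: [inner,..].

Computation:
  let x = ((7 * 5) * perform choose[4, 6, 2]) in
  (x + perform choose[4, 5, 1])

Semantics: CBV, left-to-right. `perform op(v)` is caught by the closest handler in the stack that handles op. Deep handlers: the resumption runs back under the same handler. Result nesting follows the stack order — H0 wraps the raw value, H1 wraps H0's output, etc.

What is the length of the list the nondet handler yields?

Step-by-step:
choose[4, 6, 2] @ H1
  branch[0] choose=4:
    choose[4, 5, 1] @ H1
      branch[0] choose=4:
        H0 returns [144]
        H1 returns [[144]]
      branch[1] choose=5:
        H0 returns [145]
        H1 returns [[145]]
      branch[2] choose=1:
        H0 returns [141]
        H1 returns [[141]]
  branch[1] choose=6:
    choose[4, 5, 1] @ H1
      branch[0] choose=4:
        H0 returns [214]
        H1 returns [[214]]
      branch[1] choose=5:
        H0 returns [215]
        H1 returns [[215]]
      branch[2] choose=1:
        H0 returns [211]
        H1 returns [[211]]
  branch[2] choose=2:
    choose[4, 5, 1] @ H1
      branch[0] choose=4:
        H0 returns [74]
        H1 returns [[74]]
      branch[1] choose=5:
        H0 returns [75]
        H1 returns [[75]]
      branch[2] choose=1:
        H0 returns [71]
        H1 returns [[71]]
= [[144], [145], [141], [214], [215], [211], [74], [75], [71]]

Answer: 9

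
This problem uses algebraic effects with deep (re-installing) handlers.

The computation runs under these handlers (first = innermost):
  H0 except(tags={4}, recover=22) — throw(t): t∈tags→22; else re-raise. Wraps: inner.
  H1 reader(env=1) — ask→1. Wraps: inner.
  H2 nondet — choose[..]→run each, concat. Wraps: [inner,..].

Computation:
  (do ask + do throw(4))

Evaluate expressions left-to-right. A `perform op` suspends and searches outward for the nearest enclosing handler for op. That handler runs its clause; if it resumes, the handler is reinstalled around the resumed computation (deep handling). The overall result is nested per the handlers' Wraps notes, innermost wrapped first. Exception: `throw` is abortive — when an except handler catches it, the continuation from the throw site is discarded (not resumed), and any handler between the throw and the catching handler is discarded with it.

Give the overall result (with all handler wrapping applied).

Answer: [22]

Step-by-step:
ask @ H1 ⇒ 1
throw(4) @ H0 caught ⇒ 22
H1 returns 22
H2 returns [22]
= [22]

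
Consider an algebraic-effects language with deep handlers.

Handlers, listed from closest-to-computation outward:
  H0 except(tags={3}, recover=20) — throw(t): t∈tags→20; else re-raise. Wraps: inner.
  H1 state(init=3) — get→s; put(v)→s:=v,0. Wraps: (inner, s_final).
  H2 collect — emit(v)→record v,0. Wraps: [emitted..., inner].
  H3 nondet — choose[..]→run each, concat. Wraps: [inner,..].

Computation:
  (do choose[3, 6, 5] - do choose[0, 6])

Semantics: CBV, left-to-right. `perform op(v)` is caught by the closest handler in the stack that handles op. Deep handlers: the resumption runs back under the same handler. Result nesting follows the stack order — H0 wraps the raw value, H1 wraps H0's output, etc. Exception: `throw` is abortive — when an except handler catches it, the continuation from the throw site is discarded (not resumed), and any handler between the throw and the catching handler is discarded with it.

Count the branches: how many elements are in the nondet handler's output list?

Answer: 6

Step-by-step:
choose[3, 6, 5] @ H3
  branch[0] choose=3:
    choose[0, 6] @ H3
      branch[0] choose=0:
        H0 returns 3
        H1 returns (3, 3)
        H2 returns [(3, 3)]
        H3 returns [[(3, 3)]]
      branch[1] choose=6:
        H0 returns -3
        H1 returns (-3, 3)
        H2 returns [(-3, 3)]
        H3 returns [[(-3, 3)]]
  branch[1] choose=6:
    choose[0, 6] @ H3
      branch[0] choose=0:
        H0 returns 6
        H1 returns (6, 3)
        H2 returns [(6, 3)]
        H3 returns [[(6, 3)]]
      branch[1] choose=6:
        H0 returns 0
        H1 returns (0, 3)
        H2 returns [(0, 3)]
        H3 returns [[(0, 3)]]
  branch[2] choose=5:
    choose[0, 6] @ H3
      branch[0] choose=0:
        H0 returns 5
        H1 returns (5, 3)
        H2 returns [(5, 3)]
        H3 returns [[(5, 3)]]
      branch[1] choose=6:
        H0 returns -1
        H1 returns (-1, 3)
        H2 returns [(-1, 3)]
        H3 returns [[(-1, 3)]]
= [[(3, 3)], [(-3, 3)], [(6, 3)], [(0, 3)], [(5, 3)], [(-1, 3)]]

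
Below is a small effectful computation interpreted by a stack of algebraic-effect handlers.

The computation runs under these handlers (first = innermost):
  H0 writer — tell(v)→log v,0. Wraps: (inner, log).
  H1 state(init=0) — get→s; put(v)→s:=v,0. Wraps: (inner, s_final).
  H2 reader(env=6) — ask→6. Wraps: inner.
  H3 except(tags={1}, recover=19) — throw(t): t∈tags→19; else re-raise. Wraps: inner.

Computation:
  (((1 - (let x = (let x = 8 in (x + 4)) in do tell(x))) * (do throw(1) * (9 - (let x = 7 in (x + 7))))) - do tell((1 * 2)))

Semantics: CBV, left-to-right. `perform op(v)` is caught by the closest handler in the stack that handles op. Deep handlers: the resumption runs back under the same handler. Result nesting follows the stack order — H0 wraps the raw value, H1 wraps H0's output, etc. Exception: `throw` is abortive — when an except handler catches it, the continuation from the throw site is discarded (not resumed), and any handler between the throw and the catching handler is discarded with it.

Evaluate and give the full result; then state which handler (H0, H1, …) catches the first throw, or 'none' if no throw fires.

Evaluation trace:
tell(12) @ H0 ⇒ log+=12
throw(1) @ H3 caught ⇒ 19
= 19

Answer: 19 ; first throw caught by: H3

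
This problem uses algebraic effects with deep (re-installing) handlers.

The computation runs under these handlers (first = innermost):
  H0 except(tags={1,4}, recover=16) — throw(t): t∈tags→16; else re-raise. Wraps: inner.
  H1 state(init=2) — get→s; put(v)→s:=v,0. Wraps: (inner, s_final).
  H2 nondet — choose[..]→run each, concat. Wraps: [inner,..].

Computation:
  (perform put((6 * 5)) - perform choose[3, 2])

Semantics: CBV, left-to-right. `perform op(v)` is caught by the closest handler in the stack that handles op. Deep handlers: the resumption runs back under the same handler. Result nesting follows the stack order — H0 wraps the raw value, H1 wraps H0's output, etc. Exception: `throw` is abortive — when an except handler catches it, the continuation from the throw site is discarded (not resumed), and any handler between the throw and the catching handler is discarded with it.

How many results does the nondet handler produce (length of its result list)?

Step-by-step:
put(30) @ H1 ⇒ s:=30
choose[3, 2] @ H2
  branch[0] choose=3:
    H0 returns -3
    H1 returns (-3, 30)
    H2 returns [(-3, 30)]
  branch[1] choose=2:
    H0 returns -2
    H1 returns (-2, 30)
    H2 returns [(-2, 30)]
= [(-3, 30), (-2, 30)]

Answer: 2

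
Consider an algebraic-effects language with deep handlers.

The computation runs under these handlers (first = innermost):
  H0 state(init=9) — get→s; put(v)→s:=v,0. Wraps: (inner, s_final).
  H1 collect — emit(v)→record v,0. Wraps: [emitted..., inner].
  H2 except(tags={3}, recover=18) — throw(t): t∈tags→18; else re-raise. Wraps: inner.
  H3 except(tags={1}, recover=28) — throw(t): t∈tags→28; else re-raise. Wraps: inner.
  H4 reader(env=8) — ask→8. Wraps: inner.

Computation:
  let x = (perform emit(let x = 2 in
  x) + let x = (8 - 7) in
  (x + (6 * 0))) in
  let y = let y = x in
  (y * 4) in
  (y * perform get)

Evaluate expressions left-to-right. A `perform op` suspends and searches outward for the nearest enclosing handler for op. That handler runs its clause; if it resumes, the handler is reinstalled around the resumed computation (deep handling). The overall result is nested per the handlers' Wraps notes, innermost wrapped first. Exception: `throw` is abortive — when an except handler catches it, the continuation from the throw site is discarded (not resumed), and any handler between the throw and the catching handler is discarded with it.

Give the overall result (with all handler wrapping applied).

Answer: [2, (36, 9)]

Evaluation trace:
emit(2) @ H1 ⇒ out+=2
get @ H0 ⇒ 9
H0 returns (36, 9)
H1 returns [2, (36, 9)]
H2 returns [2, (36, 9)]
H3 returns [2, (36, 9)]
H4 returns [2, (36, 9)]
= [2, (36, 9)]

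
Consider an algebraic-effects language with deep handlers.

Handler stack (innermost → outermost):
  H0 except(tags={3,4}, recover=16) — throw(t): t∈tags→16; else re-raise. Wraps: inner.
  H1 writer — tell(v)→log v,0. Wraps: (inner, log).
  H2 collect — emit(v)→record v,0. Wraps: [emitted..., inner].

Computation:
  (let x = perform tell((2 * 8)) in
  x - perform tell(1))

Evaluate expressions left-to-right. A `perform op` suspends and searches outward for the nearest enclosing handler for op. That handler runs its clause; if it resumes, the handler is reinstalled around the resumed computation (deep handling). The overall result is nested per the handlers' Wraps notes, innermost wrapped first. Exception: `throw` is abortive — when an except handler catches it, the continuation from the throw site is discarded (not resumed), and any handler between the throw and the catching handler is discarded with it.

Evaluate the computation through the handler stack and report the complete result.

Step-by-step:
tell(16) @ H1 ⇒ log+=16
tell(1) @ H1 ⇒ log+=1
H0 returns 0
H1 returns (0, (16, 1))
H2 returns [(0, (16, 1))]
= [(0, (16, 1))]

Answer: [(0, (16, 1))]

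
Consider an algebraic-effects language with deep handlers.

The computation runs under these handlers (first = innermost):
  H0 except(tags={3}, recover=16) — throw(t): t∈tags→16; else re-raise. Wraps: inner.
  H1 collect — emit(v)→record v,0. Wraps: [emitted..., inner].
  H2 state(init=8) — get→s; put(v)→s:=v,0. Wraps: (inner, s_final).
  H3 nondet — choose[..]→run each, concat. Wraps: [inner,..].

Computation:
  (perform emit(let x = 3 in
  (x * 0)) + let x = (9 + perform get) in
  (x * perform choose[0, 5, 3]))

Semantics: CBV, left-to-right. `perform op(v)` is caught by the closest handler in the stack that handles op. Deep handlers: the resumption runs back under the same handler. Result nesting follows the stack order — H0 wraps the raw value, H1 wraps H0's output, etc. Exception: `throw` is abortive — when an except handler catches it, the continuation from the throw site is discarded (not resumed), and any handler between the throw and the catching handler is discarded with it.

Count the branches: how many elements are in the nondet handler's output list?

Step-by-step:
emit(0) @ H1 ⇒ out+=0
get @ H2 ⇒ 8
choose[0, 5, 3] @ H3
  branch[0] choose=0:
    H0 returns 0
    H1 returns [0, 0]
    H2 returns ([0, 0], 8)
    H3 returns [([0, 0], 8)]
  branch[1] choose=5:
    H0 returns 85
    H1 returns [0, 85]
    H2 returns ([0, 85], 8)
    H3 returns [([0, 85], 8)]
  branch[2] choose=3:
    H0 returns 51
    H1 returns [0, 51]
    H2 returns ([0, 51], 8)
    H3 returns [([0, 51], 8)]
= [([0, 0], 8), ([0, 85], 8), ([0, 51], 8)]

Answer: 3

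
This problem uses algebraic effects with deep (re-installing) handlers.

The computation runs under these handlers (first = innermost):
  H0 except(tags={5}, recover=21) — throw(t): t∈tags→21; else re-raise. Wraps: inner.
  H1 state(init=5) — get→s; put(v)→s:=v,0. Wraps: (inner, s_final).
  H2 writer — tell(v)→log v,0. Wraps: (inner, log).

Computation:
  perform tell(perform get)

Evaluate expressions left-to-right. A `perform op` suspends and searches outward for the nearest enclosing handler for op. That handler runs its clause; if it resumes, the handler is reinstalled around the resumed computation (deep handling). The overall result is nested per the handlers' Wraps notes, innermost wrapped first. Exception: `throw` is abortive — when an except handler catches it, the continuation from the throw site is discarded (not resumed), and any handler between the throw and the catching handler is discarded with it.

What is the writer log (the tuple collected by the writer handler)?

Answer: (5)

Evaluation trace:
get @ H1 ⇒ 5
tell(5) @ H2 ⇒ log+=5
H0 returns 0
H1 returns (0, 5)
H2 returns ((0, 5), (5))
= ((0, 5), (5))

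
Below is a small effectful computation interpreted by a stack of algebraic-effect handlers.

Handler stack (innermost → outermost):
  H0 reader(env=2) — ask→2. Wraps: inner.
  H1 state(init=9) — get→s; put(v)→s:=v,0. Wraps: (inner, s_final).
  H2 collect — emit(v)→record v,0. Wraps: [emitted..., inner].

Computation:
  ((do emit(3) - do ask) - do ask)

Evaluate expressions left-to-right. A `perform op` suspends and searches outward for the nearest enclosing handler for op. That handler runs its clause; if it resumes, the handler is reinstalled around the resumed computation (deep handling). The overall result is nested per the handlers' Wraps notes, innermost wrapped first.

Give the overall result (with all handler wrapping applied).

Working:
emit(3) @ H2 ⇒ out+=3
ask @ H0 ⇒ 2
ask @ H0 ⇒ 2
H0 returns -4
H1 returns (-4, 9)
H2 returns [3, (-4, 9)]
= [3, (-4, 9)]

Answer: [3, (-4, 9)]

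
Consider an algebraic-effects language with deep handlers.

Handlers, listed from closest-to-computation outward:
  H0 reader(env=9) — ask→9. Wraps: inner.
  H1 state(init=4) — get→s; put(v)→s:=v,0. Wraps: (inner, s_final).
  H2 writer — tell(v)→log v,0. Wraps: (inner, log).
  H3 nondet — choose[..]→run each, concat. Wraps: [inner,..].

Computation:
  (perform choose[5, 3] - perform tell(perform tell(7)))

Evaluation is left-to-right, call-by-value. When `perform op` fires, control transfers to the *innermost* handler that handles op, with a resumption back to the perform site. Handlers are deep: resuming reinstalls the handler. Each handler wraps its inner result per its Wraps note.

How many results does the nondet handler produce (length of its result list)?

Answer: 2

Working:
choose[5, 3] @ H3
  branch[0] choose=5:
    tell(7) @ H2 ⇒ log+=7
    tell(0) @ H2 ⇒ log+=0
    H0 returns 5
    H1 returns (5, 4)
    H2 returns ((5, 4), (7, 0))
    H3 returns [((5, 4), (7, 0))]
  branch[1] choose=3:
    tell(7) @ H2 ⇒ log+=7
    tell(0) @ H2 ⇒ log+=0
    H0 returns 3
    H1 returns (3, 4)
    H2 returns ((3, 4), (7, 0))
    H3 returns [((3, 4), (7, 0))]
= [((5, 4), (7, 0)), ((3, 4), (7, 0))]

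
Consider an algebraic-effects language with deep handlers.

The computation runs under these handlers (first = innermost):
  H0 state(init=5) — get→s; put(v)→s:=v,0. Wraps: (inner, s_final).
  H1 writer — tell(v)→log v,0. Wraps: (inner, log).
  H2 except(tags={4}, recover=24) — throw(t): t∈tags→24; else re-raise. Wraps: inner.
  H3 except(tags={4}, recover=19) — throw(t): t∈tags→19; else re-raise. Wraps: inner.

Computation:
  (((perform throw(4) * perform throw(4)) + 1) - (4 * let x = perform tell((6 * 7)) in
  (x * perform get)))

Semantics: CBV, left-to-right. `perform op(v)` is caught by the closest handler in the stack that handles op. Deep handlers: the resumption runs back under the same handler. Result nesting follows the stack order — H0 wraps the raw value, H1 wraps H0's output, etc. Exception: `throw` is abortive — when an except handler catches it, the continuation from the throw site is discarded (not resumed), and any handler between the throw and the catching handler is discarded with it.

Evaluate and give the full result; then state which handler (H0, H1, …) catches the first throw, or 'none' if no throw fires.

Answer: 24 ; first throw caught by: H2

Working:
throw(4) @ H2 caught ⇒ 24
H3 returns 24
= 24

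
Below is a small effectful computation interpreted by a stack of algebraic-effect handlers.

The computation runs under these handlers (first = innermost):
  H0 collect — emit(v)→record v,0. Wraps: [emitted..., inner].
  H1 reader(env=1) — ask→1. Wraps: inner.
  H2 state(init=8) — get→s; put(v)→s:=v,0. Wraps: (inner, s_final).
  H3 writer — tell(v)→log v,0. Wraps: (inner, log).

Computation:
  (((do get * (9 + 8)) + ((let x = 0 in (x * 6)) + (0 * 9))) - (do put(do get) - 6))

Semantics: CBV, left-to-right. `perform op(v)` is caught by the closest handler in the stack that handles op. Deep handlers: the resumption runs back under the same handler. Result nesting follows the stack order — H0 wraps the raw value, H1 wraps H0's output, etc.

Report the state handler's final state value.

Step-by-step:
get @ H2 ⇒ 8
get @ H2 ⇒ 8
put(8) @ H2 ⇒ s:=8
H0 returns [142]
H1 returns [142]
H2 returns ([142], 8)
H3 returns (([142], 8), ())
= (([142], 8), ())

Answer: 8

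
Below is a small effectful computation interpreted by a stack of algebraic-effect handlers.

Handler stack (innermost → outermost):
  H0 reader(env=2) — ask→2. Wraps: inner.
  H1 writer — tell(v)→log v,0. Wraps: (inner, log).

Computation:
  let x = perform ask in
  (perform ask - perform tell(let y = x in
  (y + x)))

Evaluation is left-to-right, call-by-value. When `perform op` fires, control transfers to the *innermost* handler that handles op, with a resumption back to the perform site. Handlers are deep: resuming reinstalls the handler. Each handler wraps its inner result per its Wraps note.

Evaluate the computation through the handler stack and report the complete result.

Working:
ask @ H0 ⇒ 2
ask @ H0 ⇒ 2
tell(4) @ H1 ⇒ log+=4
H0 returns 2
H1 returns (2, (4))
= (2, (4))

Answer: (2, (4))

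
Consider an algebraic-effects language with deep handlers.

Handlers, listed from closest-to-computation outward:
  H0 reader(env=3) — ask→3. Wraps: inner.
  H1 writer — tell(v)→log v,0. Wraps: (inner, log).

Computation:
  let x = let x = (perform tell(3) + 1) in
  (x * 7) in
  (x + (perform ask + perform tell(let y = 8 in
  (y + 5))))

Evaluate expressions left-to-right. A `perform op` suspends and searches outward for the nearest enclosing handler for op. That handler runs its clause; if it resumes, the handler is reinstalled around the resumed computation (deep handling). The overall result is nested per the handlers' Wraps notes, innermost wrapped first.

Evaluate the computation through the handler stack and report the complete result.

Answer: (10, (3, 13))

Step-by-step:
tell(3) @ H1 ⇒ log+=3
ask @ H0 ⇒ 3
tell(13) @ H1 ⇒ log+=13
H0 returns 10
H1 returns (10, (3, 13))
= (10, (3, 13))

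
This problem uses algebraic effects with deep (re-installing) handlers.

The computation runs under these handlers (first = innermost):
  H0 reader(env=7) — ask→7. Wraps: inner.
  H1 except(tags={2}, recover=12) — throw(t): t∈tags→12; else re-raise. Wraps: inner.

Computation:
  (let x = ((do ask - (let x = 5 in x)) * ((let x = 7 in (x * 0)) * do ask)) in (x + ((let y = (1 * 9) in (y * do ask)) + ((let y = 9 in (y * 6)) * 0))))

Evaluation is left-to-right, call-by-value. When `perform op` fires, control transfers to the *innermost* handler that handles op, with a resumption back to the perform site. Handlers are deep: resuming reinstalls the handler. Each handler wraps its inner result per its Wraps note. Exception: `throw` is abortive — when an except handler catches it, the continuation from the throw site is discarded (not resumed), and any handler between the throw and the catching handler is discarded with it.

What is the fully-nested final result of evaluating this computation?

Step-by-step:
ask @ H0 ⇒ 7
ask @ H0 ⇒ 7
ask @ H0 ⇒ 7
H0 returns 63
H1 returns 63
= 63

Answer: 63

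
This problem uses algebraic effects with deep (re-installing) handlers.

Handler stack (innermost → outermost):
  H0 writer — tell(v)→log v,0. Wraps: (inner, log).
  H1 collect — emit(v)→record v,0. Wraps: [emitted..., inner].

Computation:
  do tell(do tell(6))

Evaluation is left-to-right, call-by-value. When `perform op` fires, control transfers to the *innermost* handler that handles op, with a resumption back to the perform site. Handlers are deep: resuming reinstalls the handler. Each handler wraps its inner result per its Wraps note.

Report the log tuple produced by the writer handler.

Working:
tell(6) @ H0 ⇒ log+=6
tell(0) @ H0 ⇒ log+=0
H0 returns (0, (6, 0))
H1 returns [(0, (6, 0))]
= [(0, (6, 0))]

Answer: (6, 0)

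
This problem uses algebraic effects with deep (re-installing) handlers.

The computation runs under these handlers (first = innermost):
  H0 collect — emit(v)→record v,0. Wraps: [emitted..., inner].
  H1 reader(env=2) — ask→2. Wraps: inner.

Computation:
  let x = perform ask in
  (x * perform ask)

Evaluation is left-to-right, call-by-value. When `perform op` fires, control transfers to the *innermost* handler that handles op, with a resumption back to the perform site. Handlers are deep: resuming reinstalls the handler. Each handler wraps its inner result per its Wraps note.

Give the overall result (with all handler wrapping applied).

Answer: [4]

Step-by-step:
ask @ H1 ⇒ 2
ask @ H1 ⇒ 2
H0 returns [4]
H1 returns [4]
= [4]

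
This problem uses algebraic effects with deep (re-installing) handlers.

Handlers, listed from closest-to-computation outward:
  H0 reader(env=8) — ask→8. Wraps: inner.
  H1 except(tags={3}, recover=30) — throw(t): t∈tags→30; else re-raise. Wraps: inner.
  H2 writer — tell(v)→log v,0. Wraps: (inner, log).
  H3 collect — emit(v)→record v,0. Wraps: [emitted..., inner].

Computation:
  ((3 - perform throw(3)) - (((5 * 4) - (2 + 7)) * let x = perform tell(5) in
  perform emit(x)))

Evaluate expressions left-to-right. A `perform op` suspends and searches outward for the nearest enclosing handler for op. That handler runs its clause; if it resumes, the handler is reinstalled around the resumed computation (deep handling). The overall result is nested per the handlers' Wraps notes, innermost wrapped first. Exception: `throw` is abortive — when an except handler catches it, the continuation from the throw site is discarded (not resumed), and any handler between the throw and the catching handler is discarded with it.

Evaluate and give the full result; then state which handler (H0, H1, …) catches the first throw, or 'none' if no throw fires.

Answer: [(30, ())] ; first throw caught by: H1

Step-by-step:
throw(3) @ H1 caught ⇒ 30
H2 returns (30, ())
H3 returns [(30, ())]
= [(30, ())]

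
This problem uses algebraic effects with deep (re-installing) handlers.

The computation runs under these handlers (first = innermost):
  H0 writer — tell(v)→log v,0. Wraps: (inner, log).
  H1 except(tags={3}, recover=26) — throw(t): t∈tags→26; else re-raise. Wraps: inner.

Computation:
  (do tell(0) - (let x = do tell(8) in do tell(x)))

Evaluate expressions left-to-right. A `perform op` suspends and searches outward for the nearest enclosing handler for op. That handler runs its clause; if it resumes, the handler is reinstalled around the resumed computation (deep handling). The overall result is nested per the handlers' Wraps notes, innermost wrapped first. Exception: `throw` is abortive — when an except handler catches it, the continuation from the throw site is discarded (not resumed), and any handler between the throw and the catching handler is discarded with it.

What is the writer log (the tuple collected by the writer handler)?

Answer: (0, 8, 0)

Evaluation trace:
tell(0) @ H0 ⇒ log+=0
tell(8) @ H0 ⇒ log+=8
tell(0) @ H0 ⇒ log+=0
H0 returns (0, (0, 8, 0))
H1 returns (0, (0, 8, 0))
= (0, (0, 8, 0))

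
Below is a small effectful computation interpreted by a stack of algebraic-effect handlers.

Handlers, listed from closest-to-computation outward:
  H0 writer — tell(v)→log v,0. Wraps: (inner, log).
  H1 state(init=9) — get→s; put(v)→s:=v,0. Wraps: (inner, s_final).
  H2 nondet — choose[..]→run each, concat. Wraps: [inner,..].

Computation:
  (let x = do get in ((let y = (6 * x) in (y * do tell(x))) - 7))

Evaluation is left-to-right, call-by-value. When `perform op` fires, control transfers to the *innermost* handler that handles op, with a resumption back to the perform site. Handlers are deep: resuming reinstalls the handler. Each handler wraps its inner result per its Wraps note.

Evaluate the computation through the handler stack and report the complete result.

Evaluation trace:
get @ H1 ⇒ 9
tell(9) @ H0 ⇒ log+=9
H0 returns (-7, (9))
H1 returns ((-7, (9)), 9)
H2 returns [((-7, (9)), 9)]
= [((-7, (9)), 9)]

Answer: [((-7, (9)), 9)]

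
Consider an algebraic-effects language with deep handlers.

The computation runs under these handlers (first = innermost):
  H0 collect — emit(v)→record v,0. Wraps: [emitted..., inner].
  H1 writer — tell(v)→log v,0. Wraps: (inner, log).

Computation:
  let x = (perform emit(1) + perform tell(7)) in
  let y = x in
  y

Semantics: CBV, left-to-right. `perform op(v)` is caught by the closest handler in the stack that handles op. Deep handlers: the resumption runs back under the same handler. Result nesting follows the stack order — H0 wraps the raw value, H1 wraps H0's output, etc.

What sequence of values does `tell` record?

Evaluation trace:
emit(1) @ H0 ⇒ out+=1
tell(7) @ H1 ⇒ log+=7
H0 returns [1, 0]
H1 returns ([1, 0], (7))
= ([1, 0], (7))

Answer: (7)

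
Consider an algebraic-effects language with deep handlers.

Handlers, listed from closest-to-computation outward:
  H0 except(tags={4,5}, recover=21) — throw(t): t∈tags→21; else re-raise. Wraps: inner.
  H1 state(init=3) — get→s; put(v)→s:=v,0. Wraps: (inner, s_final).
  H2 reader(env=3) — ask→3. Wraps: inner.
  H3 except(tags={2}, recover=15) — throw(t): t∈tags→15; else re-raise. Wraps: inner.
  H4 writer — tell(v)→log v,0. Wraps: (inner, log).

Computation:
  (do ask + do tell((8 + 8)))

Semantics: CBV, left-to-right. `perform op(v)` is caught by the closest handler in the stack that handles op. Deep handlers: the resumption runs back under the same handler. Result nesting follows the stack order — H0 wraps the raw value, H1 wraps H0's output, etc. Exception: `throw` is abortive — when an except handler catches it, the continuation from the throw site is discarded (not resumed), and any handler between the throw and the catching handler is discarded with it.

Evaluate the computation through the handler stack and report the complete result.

Answer: ((3, 3), (16))

Working:
ask @ H2 ⇒ 3
tell(16) @ H4 ⇒ log+=16
H0 returns 3
H1 returns (3, 3)
H2 returns (3, 3)
H3 returns (3, 3)
H4 returns ((3, 3), (16))
= ((3, 3), (16))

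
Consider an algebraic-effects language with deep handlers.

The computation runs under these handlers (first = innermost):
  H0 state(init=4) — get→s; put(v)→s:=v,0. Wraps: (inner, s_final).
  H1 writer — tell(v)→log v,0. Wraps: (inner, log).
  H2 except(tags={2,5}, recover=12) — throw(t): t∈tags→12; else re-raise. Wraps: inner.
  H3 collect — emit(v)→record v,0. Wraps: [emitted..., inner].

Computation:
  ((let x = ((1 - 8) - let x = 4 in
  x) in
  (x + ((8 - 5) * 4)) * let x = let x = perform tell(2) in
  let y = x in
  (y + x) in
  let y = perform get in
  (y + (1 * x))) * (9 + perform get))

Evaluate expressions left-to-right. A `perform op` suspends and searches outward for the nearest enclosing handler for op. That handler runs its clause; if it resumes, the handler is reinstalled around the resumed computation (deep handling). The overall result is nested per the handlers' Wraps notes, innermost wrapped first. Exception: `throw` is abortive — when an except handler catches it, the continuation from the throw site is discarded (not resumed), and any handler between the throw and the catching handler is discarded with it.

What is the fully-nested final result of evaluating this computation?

Answer: [((52, 4), (2))]

Evaluation trace:
tell(2) @ H1 ⇒ log+=2
get @ H0 ⇒ 4
get @ H0 ⇒ 4
H0 returns (52, 4)
H1 returns ((52, 4), (2))
H2 returns ((52, 4), (2))
H3 returns [((52, 4), (2))]
= [((52, 4), (2))]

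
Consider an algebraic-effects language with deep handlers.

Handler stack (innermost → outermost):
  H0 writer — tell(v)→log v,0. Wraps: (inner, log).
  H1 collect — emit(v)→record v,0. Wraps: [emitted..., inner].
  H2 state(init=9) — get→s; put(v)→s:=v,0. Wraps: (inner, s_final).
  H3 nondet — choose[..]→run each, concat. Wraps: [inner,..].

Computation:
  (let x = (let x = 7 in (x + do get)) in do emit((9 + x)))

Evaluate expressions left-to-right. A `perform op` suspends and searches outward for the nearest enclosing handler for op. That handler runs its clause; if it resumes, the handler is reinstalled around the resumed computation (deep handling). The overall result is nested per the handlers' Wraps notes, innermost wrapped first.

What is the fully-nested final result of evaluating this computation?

Step-by-step:
get @ H2 ⇒ 9
emit(25) @ H1 ⇒ out+=25
H0 returns (0, ())
H1 returns [25, (0, ())]
H2 returns ([25, (0, ())], 9)
H3 returns [([25, (0, ())], 9)]
= [([25, (0, ())], 9)]

Answer: [([25, (0, ())], 9)]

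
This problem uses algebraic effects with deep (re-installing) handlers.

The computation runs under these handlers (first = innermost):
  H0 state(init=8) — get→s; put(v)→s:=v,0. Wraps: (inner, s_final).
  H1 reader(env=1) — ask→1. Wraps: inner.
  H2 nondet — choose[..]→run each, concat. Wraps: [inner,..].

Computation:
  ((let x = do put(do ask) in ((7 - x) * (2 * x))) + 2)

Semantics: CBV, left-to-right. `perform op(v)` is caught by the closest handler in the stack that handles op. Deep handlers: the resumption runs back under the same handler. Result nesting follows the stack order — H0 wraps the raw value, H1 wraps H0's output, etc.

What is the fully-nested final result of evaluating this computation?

Working:
ask @ H1 ⇒ 1
put(1) @ H0 ⇒ s:=1
H0 returns (2, 1)
H1 returns (2, 1)
H2 returns [(2, 1)]
= [(2, 1)]

Answer: [(2, 1)]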